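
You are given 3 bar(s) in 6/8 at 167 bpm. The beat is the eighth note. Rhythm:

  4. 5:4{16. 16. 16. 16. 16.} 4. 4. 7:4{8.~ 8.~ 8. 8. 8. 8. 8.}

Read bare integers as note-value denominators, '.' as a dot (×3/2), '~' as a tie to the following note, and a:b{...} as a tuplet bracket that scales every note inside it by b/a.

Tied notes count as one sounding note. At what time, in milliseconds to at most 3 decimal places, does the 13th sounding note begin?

1. 0.0ms @ 0 + 1077.844ms (3)
2. 1077.844ms @ 3 + 215.569ms (3/5)
3. 1293.413ms @ 18/5 + 215.569ms (3/5)
4. 1508.982ms @ 21/5 + 215.569ms (3/5)
5. 1724.551ms @ 24/5 + 215.569ms (3/5)
6. 1940.12ms @ 27/5 + 215.569ms (3/5)
7. 2155.689ms @ 6 + 1077.844ms (3)
8. 3233.533ms @ 9 + 1077.844ms (3)
9. 4311.377ms @ 12 + 923.867ms (18/7)
10. 5235.244ms @ 102/7 + 307.956ms (6/7)
11. 5543.199ms @ 108/7 + 307.956ms (6/7)
12. 5851.155ms @ 114/7 + 307.956ms (6/7)
13. 6159.11ms @ 120/7 + 307.956ms (6/7)

note 13 onset = 120/7b = 6159.11ms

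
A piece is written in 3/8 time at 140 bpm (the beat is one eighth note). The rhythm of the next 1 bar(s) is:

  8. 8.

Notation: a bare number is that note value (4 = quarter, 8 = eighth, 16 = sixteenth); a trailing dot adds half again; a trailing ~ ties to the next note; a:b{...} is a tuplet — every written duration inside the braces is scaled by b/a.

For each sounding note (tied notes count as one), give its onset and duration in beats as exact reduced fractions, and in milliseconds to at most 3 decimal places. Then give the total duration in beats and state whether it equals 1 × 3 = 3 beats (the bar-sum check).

1) 0.0ms=0b +642.857ms=3/2b
2) 642.857ms=3/2b +642.857ms=3/2b
Σ=3b of 3 (140bpm 3/8) — PASS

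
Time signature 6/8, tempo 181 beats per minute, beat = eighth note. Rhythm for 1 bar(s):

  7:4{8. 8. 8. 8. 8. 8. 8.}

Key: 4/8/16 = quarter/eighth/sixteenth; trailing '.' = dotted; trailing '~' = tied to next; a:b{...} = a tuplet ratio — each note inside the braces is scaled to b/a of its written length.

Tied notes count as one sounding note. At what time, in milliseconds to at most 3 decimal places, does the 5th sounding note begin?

1. 0.0ms @ 0 + 284.136ms (6/7)
2. 284.136ms @ 6/7 + 284.136ms (6/7)
3. 568.272ms @ 12/7 + 284.136ms (6/7)
4. 852.407ms @ 18/7 + 284.136ms (6/7)
5. 1136.543ms @ 24/7 + 284.136ms (6/7)
6. 1420.679ms @ 30/7 + 284.136ms (6/7)
7. 1704.815ms @ 36/7 + 284.136ms (6/7)

note 5 onset = 24/7b = 1136.543ms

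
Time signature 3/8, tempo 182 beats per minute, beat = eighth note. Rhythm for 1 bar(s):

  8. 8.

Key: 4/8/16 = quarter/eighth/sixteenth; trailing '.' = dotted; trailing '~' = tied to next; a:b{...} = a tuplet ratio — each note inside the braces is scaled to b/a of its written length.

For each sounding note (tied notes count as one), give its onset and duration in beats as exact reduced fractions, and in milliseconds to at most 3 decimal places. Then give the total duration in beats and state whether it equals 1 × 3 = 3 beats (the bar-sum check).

1) 0.0ms=0b +494.505ms=3/2b
2) 494.505ms=3/2b +494.505ms=3/2b
Σ=3b of 3 (182bpm 3/8) — PASS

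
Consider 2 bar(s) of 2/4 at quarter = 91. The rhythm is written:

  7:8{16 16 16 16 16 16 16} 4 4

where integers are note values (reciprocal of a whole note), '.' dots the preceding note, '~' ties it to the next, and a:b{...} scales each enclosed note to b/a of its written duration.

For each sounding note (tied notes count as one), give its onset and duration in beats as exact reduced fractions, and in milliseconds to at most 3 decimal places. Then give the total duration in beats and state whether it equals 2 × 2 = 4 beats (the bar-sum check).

1) 0.0ms=0b +188.383ms=2/7b
2) 188.383ms=2/7b +188.383ms=2/7b
3) 376.766ms=4/7b +188.383ms=2/7b
4) 565.149ms=6/7b +188.383ms=2/7b
5) 753.532ms=8/7b +188.383ms=2/7b
6) 941.915ms=10/7b +188.383ms=2/7b
7) 1130.298ms=12/7b +188.383ms=2/7b
8) 1318.681ms=2b +659.341ms=1b
9) 1978.022ms=3b +659.341ms=1b
Σ=4b of 4 (91bpm 2/4) — PASS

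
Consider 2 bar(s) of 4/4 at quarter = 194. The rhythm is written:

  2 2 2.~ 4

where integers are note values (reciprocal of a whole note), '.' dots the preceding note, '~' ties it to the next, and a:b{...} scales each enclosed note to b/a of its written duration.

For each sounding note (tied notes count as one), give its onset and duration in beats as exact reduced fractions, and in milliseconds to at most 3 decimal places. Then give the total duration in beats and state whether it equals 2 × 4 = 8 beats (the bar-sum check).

1) 0.0ms=0b +618.557ms=2b
2) 618.557ms=2b +618.557ms=2b
3) 1237.113ms=4b +1237.113ms=4b
Σ=8b of 8 (194bpm 4/4) — PASS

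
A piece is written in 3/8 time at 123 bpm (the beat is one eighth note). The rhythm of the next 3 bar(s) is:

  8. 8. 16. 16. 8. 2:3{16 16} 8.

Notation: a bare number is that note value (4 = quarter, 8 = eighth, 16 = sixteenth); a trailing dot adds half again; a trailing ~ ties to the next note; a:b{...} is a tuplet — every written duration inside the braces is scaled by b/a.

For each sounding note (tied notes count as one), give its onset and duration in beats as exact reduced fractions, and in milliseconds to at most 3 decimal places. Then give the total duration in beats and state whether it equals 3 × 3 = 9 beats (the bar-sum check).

1) 0.0ms=0b +731.707ms=3/2b
2) 731.707ms=3/2b +731.707ms=3/2b
3) 1463.415ms=3b +365.854ms=3/4b
4) 1829.268ms=15/4b +365.854ms=3/4b
5) 2195.122ms=9/2b +731.707ms=3/2b
6) 2926.829ms=6b +365.854ms=3/4b
7) 3292.683ms=27/4b +365.854ms=3/4b
8) 3658.537ms=15/2b +731.707ms=3/2b
Σ=9b of 9 (123bpm 3/8) — PASS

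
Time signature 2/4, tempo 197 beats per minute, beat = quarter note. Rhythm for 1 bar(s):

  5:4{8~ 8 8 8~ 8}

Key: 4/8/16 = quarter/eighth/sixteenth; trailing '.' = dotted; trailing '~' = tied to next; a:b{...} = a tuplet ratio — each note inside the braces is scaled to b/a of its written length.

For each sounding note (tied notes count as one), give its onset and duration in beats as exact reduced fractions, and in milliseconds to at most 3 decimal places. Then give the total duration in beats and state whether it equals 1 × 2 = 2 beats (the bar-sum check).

1) 0.0ms=0b +243.655ms=4/5b
2) 243.655ms=4/5b +121.827ms=2/5b
3) 365.482ms=6/5b +243.655ms=4/5b
Σ=2b of 2 (197bpm 2/4) — PASS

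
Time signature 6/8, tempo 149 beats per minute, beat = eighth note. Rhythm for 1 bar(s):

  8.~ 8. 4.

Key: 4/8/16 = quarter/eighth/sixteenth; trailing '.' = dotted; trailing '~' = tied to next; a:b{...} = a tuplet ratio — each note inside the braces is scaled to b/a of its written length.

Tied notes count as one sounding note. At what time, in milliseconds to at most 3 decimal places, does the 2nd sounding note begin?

note 2 onset = 3b = 1208.054ms

1. 0.0ms @ 0 + 1208.054ms (3)
2. 1208.054ms @ 3 + 1208.054ms (3)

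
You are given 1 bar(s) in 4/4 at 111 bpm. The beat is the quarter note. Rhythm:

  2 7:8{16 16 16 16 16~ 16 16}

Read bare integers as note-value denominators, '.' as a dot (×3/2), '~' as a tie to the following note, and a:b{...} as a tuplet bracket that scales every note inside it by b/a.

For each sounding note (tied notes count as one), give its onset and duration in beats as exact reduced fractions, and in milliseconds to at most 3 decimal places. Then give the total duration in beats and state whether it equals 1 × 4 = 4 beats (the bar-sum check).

1) 0.0ms=0b +1081.081ms=2b
2) 1081.081ms=2b +154.44ms=2/7b
3) 1235.521ms=16/7b +154.44ms=2/7b
4) 1389.961ms=18/7b +154.44ms=2/7b
5) 1544.402ms=20/7b +154.44ms=2/7b
6) 1698.842ms=22/7b +308.88ms=4/7b
7) 2007.722ms=26/7b +154.44ms=2/7b
Σ=4b of 4 (111bpm 4/4) — PASS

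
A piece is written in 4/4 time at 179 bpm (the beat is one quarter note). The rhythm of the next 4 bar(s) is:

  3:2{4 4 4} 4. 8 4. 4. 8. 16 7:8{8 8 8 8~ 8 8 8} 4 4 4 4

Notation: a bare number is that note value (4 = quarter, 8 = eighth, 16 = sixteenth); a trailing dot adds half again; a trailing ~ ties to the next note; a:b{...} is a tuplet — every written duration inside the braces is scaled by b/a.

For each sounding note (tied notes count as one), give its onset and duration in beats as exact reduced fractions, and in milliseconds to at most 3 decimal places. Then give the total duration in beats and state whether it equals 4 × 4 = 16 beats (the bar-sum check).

1) 0.0ms=0b +223.464ms=2/3b
2) 223.464ms=2/3b +223.464ms=2/3b
3) 446.927ms=4/3b +223.464ms=2/3b
4) 670.391ms=2b +502.793ms=3/2b
5) 1173.184ms=7/2b +167.598ms=1/2b
6) 1340.782ms=4b +502.793ms=3/2b
7) 1843.575ms=11/2b +502.793ms=3/2b
8) 2346.369ms=7b +251.397ms=3/4b
9) 2597.765ms=31/4b +83.799ms=1/4b
10) 2681.564ms=8b +191.54ms=4/7b
11) 2873.105ms=60/7b +191.54ms=4/7b
12) 3064.645ms=64/7b +191.54ms=4/7b
13) 3256.185ms=68/7b +383.081ms=8/7b
14) 3639.266ms=76/7b +191.54ms=4/7b
15) 3830.806ms=80/7b +191.54ms=4/7b
16) 4022.346ms=12b +335.196ms=1b
17) 4357.542ms=13b +335.196ms=1b
18) 4692.737ms=14b +335.196ms=1b
19) 5027.933ms=15b +335.196ms=1b
Σ=16b of 16 (179bpm 4/4) — PASS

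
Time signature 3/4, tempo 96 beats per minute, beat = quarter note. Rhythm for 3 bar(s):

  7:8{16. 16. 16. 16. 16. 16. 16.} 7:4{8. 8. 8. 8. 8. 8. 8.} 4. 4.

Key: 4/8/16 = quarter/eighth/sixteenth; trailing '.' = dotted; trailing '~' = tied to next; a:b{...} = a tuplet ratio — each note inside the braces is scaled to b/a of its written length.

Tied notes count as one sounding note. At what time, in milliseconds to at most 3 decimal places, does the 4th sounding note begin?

note 4 onset = 9/7b = 803.571ms

1. 0.0ms @ 0 + 267.857ms (3/7)
2. 267.857ms @ 3/7 + 267.857ms (3/7)
3. 535.714ms @ 6/7 + 267.857ms (3/7)
4. 803.571ms @ 9/7 + 267.857ms (3/7)
5. 1071.429ms @ 12/7 + 267.857ms (3/7)
6. 1339.286ms @ 15/7 + 267.857ms (3/7)
7. 1607.143ms @ 18/7 + 267.857ms (3/7)
8. 1875.0ms @ 3 + 267.857ms (3/7)
9. 2142.857ms @ 24/7 + 267.857ms (3/7)
10. 2410.714ms @ 27/7 + 267.857ms (3/7)
11. 2678.571ms @ 30/7 + 267.857ms (3/7)
12. 2946.429ms @ 33/7 + 267.857ms (3/7)
13. 3214.286ms @ 36/7 + 267.857ms (3/7)
14. 3482.143ms @ 39/7 + 267.857ms (3/7)
15. 3750.0ms @ 6 + 937.5ms (3/2)
16. 4687.5ms @ 15/2 + 937.5ms (3/2)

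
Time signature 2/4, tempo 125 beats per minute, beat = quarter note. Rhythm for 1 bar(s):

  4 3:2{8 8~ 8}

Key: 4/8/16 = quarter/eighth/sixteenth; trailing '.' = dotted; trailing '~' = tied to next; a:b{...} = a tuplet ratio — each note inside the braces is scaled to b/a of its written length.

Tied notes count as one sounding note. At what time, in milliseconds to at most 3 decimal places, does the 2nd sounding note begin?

note 2 onset = 1b = 480.0ms

1. 0.0ms @ 0 + 480.0ms (1)
2. 480.0ms @ 1 + 160.0ms (1/3)
3. 640.0ms @ 4/3 + 320.0ms (2/3)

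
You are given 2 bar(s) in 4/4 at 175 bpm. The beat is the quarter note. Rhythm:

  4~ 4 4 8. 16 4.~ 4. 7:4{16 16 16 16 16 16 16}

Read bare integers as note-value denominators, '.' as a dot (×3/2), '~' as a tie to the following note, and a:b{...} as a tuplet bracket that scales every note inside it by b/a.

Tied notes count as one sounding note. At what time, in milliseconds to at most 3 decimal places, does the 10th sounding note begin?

note 10 onset = 53/7b = 2595.918ms

1. 0.0ms @ 0 + 685.714ms (2)
2. 685.714ms @ 2 + 342.857ms (1)
3. 1028.571ms @ 3 + 257.143ms (3/4)
4. 1285.714ms @ 15/4 + 85.714ms (1/4)
5. 1371.429ms @ 4 + 1028.571ms (3)
6. 2400.0ms @ 7 + 48.98ms (1/7)
7. 2448.98ms @ 50/7 + 48.98ms (1/7)
8. 2497.959ms @ 51/7 + 48.98ms (1/7)
9. 2546.939ms @ 52/7 + 48.98ms (1/7)
10. 2595.918ms @ 53/7 + 48.98ms (1/7)
11. 2644.898ms @ 54/7 + 48.98ms (1/7)
12. 2693.878ms @ 55/7 + 48.98ms (1/7)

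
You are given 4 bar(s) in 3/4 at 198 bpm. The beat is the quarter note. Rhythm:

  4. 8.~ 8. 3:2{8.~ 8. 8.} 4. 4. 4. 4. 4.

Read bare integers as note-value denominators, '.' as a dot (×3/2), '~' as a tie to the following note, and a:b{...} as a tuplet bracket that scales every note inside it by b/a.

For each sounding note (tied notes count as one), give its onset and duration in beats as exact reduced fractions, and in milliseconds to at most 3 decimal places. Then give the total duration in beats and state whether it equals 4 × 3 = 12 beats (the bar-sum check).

1) 0.0ms=0b +454.545ms=3/2b
2) 454.545ms=3/2b +454.545ms=3/2b
3) 909.091ms=3b +303.03ms=1b
4) 1212.121ms=4b +151.515ms=1/2b
5) 1363.636ms=9/2b +454.545ms=3/2b
6) 1818.182ms=6b +454.545ms=3/2b
7) 2272.727ms=15/2b +454.545ms=3/2b
8) 2727.273ms=9b +454.545ms=3/2b
9) 3181.818ms=21/2b +454.545ms=3/2b
Σ=12b of 12 (198bpm 3/4) — PASS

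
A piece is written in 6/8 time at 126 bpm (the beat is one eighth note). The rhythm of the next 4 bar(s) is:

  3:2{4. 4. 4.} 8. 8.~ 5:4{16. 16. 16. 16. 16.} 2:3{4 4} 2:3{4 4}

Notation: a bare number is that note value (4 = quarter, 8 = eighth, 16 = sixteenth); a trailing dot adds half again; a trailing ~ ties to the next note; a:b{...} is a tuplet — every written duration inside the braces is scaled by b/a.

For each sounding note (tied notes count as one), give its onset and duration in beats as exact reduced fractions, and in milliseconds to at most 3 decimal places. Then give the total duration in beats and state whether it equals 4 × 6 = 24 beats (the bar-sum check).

1) 0.0ms=0b +952.381ms=2b
2) 952.381ms=2b +952.381ms=2b
3) 1904.762ms=4b +952.381ms=2b
4) 2857.143ms=6b +714.286ms=3/2b
5) 3571.429ms=15/2b +1000.0ms=21/10b
6) 4571.429ms=48/5b +285.714ms=3/5b
7) 4857.143ms=51/5b +285.714ms=3/5b
8) 5142.857ms=54/5b +285.714ms=3/5b
9) 5428.571ms=57/5b +285.714ms=3/5b
10) 5714.286ms=12b +1428.571ms=3b
11) 7142.857ms=15b +1428.571ms=3b
12) 8571.429ms=18b +1428.571ms=3b
13) 10000.0ms=21b +1428.571ms=3b
Σ=24b of 24 (126bpm 6/8) — PASS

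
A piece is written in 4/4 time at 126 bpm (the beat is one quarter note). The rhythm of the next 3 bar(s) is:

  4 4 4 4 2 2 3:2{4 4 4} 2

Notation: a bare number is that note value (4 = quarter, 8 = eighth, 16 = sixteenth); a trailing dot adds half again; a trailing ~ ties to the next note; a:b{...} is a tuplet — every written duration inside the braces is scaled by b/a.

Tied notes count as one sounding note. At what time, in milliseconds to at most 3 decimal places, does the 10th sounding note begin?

note 10 onset = 10b = 4761.905ms

1. 0.0ms @ 0 + 476.19ms (1)
2. 476.19ms @ 1 + 476.19ms (1)
3. 952.381ms @ 2 + 476.19ms (1)
4. 1428.571ms @ 3 + 476.19ms (1)
5. 1904.762ms @ 4 + 952.381ms (2)
6. 2857.143ms @ 6 + 952.381ms (2)
7. 3809.524ms @ 8 + 317.46ms (2/3)
8. 4126.984ms @ 26/3 + 317.46ms (2/3)
9. 4444.444ms @ 28/3 + 317.46ms (2/3)
10. 4761.905ms @ 10 + 952.381ms (2)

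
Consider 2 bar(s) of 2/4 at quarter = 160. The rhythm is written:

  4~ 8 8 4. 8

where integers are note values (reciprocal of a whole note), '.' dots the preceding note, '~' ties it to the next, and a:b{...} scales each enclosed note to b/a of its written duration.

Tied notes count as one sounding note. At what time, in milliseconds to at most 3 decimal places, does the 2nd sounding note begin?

1. 0.0ms @ 0 + 562.5ms (3/2)
2. 562.5ms @ 3/2 + 187.5ms (1/2)
3. 750.0ms @ 2 + 562.5ms (3/2)
4. 1312.5ms @ 7/2 + 187.5ms (1/2)

note 2 onset = 3/2b = 562.5ms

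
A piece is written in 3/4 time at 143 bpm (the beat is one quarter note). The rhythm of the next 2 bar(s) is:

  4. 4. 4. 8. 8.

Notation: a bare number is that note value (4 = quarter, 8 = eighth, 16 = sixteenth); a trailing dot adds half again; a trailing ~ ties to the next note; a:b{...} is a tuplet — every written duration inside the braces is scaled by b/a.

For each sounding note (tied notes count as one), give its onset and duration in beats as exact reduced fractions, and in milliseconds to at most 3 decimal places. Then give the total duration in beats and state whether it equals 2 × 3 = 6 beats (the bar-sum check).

1) 0.0ms=0b +629.371ms=3/2b
2) 629.371ms=3/2b +629.371ms=3/2b
3) 1258.741ms=3b +629.371ms=3/2b
4) 1888.112ms=9/2b +314.685ms=3/4b
5) 2202.797ms=21/4b +314.685ms=3/4b
Σ=6b of 6 (143bpm 3/4) — PASS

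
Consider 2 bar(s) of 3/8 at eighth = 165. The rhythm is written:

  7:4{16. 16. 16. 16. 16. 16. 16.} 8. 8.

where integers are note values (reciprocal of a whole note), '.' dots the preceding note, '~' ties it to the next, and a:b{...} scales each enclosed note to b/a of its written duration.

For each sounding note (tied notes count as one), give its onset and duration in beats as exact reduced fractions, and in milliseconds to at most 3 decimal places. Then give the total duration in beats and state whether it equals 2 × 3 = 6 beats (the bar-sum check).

1) 0.0ms=0b +155.844ms=3/7b
2) 155.844ms=3/7b +155.844ms=3/7b
3) 311.688ms=6/7b +155.844ms=3/7b
4) 467.532ms=9/7b +155.844ms=3/7b
5) 623.377ms=12/7b +155.844ms=3/7b
6) 779.221ms=15/7b +155.844ms=3/7b
7) 935.065ms=18/7b +155.844ms=3/7b
8) 1090.909ms=3b +545.455ms=3/2b
9) 1636.364ms=9/2b +545.455ms=3/2b
Σ=6b of 6 (165bpm 3/8) — PASS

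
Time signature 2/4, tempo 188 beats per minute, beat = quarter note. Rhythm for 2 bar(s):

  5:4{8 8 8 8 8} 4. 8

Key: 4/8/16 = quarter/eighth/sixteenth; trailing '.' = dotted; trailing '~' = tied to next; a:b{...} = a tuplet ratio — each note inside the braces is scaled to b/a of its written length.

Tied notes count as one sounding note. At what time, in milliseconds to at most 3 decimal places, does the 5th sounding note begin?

note 5 onset = 8/5b = 510.638ms

1. 0.0ms @ 0 + 127.66ms (2/5)
2. 127.66ms @ 2/5 + 127.66ms (2/5)
3. 255.319ms @ 4/5 + 127.66ms (2/5)
4. 382.979ms @ 6/5 + 127.66ms (2/5)
5. 510.638ms @ 8/5 + 127.66ms (2/5)
6. 638.298ms @ 2 + 478.723ms (3/2)
7. 1117.021ms @ 7/2 + 159.574ms (1/2)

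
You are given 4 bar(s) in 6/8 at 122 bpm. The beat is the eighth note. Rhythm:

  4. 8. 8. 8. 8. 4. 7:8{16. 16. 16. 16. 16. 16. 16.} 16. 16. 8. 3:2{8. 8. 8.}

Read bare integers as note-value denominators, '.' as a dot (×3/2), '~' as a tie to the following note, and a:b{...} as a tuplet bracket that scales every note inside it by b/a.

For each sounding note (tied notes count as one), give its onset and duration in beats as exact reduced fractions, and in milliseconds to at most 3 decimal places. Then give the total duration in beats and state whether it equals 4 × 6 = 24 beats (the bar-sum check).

1) 0.0ms=0b +1475.41ms=3b
2) 1475.41ms=3b +737.705ms=3/2b
3) 2213.115ms=9/2b +737.705ms=3/2b
4) 2950.82ms=6b +737.705ms=3/2b
5) 3688.525ms=15/2b +737.705ms=3/2b
6) 4426.23ms=9b +1475.41ms=3b
7) 5901.639ms=12b +421.546ms=6/7b
8) 6323.185ms=90/7b +421.546ms=6/7b
9) 6744.731ms=96/7b +421.546ms=6/7b
10) 7166.276ms=102/7b +421.546ms=6/7b
11) 7587.822ms=108/7b +421.546ms=6/7b
12) 8009.368ms=114/7b +421.546ms=6/7b
13) 8430.913ms=120/7b +421.546ms=6/7b
14) 8852.459ms=18b +368.852ms=3/4b
15) 9221.311ms=75/4b +368.852ms=3/4b
16) 9590.164ms=39/2b +737.705ms=3/2b
17) 10327.869ms=21b +491.803ms=1b
18) 10819.672ms=22b +491.803ms=1b
19) 11311.475ms=23b +491.803ms=1b
Σ=24b of 24 (122bpm 6/8) — PASS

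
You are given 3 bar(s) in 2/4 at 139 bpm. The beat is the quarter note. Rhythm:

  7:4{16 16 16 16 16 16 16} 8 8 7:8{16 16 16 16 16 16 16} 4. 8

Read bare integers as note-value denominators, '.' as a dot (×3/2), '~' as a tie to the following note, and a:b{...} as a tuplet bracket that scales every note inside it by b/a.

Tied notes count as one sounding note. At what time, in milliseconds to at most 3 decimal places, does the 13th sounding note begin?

1. 0.0ms @ 0 + 61.665ms (1/7)
2. 61.665ms @ 1/7 + 61.665ms (1/7)
3. 123.33ms @ 2/7 + 61.665ms (1/7)
4. 184.995ms @ 3/7 + 61.665ms (1/7)
5. 246.66ms @ 4/7 + 61.665ms (1/7)
6. 308.325ms @ 5/7 + 61.665ms (1/7)
7. 369.99ms @ 6/7 + 61.665ms (1/7)
8. 431.655ms @ 1 + 215.827ms (1/2)
9. 647.482ms @ 3/2 + 215.827ms (1/2)
10. 863.309ms @ 2 + 123.33ms (2/7)
11. 986.639ms @ 16/7 + 123.33ms (2/7)
12. 1109.969ms @ 18/7 + 123.33ms (2/7)
13. 1233.299ms @ 20/7 + 123.33ms (2/7)
14. 1356.629ms @ 22/7 + 123.33ms (2/7)
15. 1479.959ms @ 24/7 + 123.33ms (2/7)
16. 1603.289ms @ 26/7 + 123.33ms (2/7)
17. 1726.619ms @ 4 + 647.482ms (3/2)
18. 2374.101ms @ 11/2 + 215.827ms (1/2)

note 13 onset = 20/7b = 1233.299ms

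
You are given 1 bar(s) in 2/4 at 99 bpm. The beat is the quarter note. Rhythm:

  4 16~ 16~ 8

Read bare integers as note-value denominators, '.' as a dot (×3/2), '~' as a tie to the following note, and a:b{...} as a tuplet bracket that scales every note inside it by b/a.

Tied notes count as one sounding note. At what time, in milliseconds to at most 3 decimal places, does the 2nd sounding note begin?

note 2 onset = 1b = 606.061ms

1. 0.0ms @ 0 + 606.061ms (1)
2. 606.061ms @ 1 + 606.061ms (1)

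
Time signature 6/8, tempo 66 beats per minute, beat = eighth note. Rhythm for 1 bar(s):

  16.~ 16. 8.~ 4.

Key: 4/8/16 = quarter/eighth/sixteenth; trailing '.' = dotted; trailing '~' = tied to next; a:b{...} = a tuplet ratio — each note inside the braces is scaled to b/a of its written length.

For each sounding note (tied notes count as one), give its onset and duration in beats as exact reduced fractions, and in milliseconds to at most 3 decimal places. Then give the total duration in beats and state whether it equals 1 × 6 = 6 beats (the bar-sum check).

1) 0.0ms=0b +1363.636ms=3/2b
2) 1363.636ms=3/2b +4090.909ms=9/2b
Σ=6b of 6 (66bpm 6/8) — PASS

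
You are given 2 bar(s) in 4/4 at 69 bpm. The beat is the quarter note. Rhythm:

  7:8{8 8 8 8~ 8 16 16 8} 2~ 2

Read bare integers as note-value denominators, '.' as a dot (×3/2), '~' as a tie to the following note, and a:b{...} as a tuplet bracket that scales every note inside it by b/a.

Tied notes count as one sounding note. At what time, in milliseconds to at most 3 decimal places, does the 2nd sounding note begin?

1. 0.0ms @ 0 + 496.894ms (4/7)
2. 496.894ms @ 4/7 + 496.894ms (4/7)
3. 993.789ms @ 8/7 + 496.894ms (4/7)
4. 1490.683ms @ 12/7 + 993.789ms (8/7)
5. 2484.472ms @ 20/7 + 248.447ms (2/7)
6. 2732.919ms @ 22/7 + 248.447ms (2/7)
7. 2981.366ms @ 24/7 + 496.894ms (4/7)
8. 3478.261ms @ 4 + 3478.261ms (4)

note 2 onset = 4/7b = 496.894ms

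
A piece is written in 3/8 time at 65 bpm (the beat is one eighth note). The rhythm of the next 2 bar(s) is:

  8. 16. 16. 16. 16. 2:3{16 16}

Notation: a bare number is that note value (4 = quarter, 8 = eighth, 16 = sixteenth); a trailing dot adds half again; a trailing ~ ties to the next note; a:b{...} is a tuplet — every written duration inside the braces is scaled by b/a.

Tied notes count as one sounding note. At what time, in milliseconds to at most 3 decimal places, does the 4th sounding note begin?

note 4 onset = 3b = 2769.231ms

1. 0.0ms @ 0 + 1384.615ms (3/2)
2. 1384.615ms @ 3/2 + 692.308ms (3/4)
3. 2076.923ms @ 9/4 + 692.308ms (3/4)
4. 2769.231ms @ 3 + 692.308ms (3/4)
5. 3461.538ms @ 15/4 + 692.308ms (3/4)
6. 4153.846ms @ 9/2 + 692.308ms (3/4)
7. 4846.154ms @ 21/4 + 692.308ms (3/4)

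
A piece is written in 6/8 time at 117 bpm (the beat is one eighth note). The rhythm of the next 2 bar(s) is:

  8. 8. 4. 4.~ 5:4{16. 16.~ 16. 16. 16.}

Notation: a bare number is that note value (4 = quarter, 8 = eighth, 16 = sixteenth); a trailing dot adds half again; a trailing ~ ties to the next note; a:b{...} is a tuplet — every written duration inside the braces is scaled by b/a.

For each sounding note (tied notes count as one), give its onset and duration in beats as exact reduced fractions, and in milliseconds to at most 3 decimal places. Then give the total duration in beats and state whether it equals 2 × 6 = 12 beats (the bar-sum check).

1) 0.0ms=0b +769.231ms=3/2b
2) 769.231ms=3/2b +769.231ms=3/2b
3) 1538.462ms=3b +1538.462ms=3b
4) 3076.923ms=6b +1846.154ms=18/5b
5) 4923.077ms=48/5b +615.385ms=6/5b
6) 5538.462ms=54/5b +307.692ms=3/5b
7) 5846.154ms=57/5b +307.692ms=3/5b
Σ=12b of 12 (117bpm 6/8) — PASS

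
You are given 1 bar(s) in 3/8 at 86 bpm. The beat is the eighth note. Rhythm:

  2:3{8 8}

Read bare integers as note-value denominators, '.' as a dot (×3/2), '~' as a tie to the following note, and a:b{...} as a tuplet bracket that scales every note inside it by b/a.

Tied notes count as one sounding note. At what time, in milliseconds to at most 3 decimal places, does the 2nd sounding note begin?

1. 0.0ms @ 0 + 1046.512ms (3/2)
2. 1046.512ms @ 3/2 + 1046.512ms (3/2)

note 2 onset = 3/2b = 1046.512ms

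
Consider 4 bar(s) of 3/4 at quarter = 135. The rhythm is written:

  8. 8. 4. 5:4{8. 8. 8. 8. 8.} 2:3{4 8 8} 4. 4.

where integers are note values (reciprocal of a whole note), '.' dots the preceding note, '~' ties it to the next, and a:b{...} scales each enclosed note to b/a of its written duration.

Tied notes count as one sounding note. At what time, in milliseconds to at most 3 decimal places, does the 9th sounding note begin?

note 9 onset = 6b = 2666.667ms

1. 0.0ms @ 0 + 333.333ms (3/4)
2. 333.333ms @ 3/4 + 333.333ms (3/4)
3. 666.667ms @ 3/2 + 666.667ms (3/2)
4. 1333.333ms @ 3 + 266.667ms (3/5)
5. 1600.0ms @ 18/5 + 266.667ms (3/5)
6. 1866.667ms @ 21/5 + 266.667ms (3/5)
7. 2133.333ms @ 24/5 + 266.667ms (3/5)
8. 2400.0ms @ 27/5 + 266.667ms (3/5)
9. 2666.667ms @ 6 + 666.667ms (3/2)
10. 3333.333ms @ 15/2 + 333.333ms (3/4)
11. 3666.667ms @ 33/4 + 333.333ms (3/4)
12. 4000.0ms @ 9 + 666.667ms (3/2)
13. 4666.667ms @ 21/2 + 666.667ms (3/2)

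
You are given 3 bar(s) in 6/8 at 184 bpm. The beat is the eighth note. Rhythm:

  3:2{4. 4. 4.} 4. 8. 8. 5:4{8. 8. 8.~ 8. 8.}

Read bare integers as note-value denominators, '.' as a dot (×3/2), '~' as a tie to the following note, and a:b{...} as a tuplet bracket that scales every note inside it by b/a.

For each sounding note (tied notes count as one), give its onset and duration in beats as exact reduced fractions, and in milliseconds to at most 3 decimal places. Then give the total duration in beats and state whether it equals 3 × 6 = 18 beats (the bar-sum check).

1) 0.0ms=0b +652.174ms=2b
2) 652.174ms=2b +652.174ms=2b
3) 1304.348ms=4b +652.174ms=2b
4) 1956.522ms=6b +978.261ms=3b
5) 2934.783ms=9b +489.13ms=3/2b
6) 3423.913ms=21/2b +489.13ms=3/2b
7) 3913.043ms=12b +391.304ms=6/5b
8) 4304.348ms=66/5b +391.304ms=6/5b
9) 4695.652ms=72/5b +782.609ms=12/5b
10) 5478.261ms=84/5b +391.304ms=6/5b
Σ=18b of 18 (184bpm 6/8) — PASS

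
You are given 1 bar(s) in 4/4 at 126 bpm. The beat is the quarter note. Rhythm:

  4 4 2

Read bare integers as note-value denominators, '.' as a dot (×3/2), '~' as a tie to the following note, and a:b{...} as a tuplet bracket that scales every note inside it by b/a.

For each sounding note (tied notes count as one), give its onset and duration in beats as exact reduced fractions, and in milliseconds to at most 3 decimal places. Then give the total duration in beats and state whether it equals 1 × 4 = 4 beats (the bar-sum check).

1) 0.0ms=0b +476.19ms=1b
2) 476.19ms=1b +476.19ms=1b
3) 952.381ms=2b +952.381ms=2b
Σ=4b of 4 (126bpm 4/4) — PASS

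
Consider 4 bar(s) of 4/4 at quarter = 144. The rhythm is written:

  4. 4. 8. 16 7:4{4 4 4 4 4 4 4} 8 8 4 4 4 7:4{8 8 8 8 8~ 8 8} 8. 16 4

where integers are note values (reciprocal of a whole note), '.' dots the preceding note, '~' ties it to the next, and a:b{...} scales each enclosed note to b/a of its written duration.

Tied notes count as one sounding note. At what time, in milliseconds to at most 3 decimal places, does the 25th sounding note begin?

1. 0.0ms @ 0 + 625.0ms (3/2)
2. 625.0ms @ 3/2 + 625.0ms (3/2)
3. 1250.0ms @ 3 + 312.5ms (3/4)
4. 1562.5ms @ 15/4 + 104.167ms (1/4)
5. 1666.667ms @ 4 + 238.095ms (4/7)
6. 1904.762ms @ 32/7 + 238.095ms (4/7)
7. 2142.857ms @ 36/7 + 238.095ms (4/7)
8. 2380.952ms @ 40/7 + 238.095ms (4/7)
9. 2619.048ms @ 44/7 + 238.095ms (4/7)
10. 2857.143ms @ 48/7 + 238.095ms (4/7)
11. 3095.238ms @ 52/7 + 238.095ms (4/7)
12. 3333.333ms @ 8 + 208.333ms (1/2)
13. 3541.667ms @ 17/2 + 208.333ms (1/2)
14. 3750.0ms @ 9 + 416.667ms (1)
15. 4166.667ms @ 10 + 416.667ms (1)
16. 4583.333ms @ 11 + 416.667ms (1)
17. 5000.0ms @ 12 + 119.048ms (2/7)
18. 5119.048ms @ 86/7 + 119.048ms (2/7)
19. 5238.095ms @ 88/7 + 119.048ms (2/7)
20. 5357.143ms @ 90/7 + 119.048ms (2/7)
21. 5476.19ms @ 92/7 + 238.095ms (4/7)
22. 5714.286ms @ 96/7 + 119.048ms (2/7)
23. 5833.333ms @ 14 + 312.5ms (3/4)
24. 6145.833ms @ 59/4 + 104.167ms (1/4)
25. 6250.0ms @ 15 + 416.667ms (1)

note 25 onset = 15b = 6250.0ms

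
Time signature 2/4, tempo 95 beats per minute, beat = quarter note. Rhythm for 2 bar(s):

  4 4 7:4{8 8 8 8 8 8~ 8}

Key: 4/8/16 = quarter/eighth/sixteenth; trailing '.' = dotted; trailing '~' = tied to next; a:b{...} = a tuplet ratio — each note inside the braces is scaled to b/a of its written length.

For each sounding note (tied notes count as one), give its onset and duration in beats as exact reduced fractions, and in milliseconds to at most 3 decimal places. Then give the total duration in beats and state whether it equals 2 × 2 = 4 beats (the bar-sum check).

1) 0.0ms=0b +631.579ms=1b
2) 631.579ms=1b +631.579ms=1b
3) 1263.158ms=2b +180.451ms=2/7b
4) 1443.609ms=16/7b +180.451ms=2/7b
5) 1624.06ms=18/7b +180.451ms=2/7b
6) 1804.511ms=20/7b +180.451ms=2/7b
7) 1984.962ms=22/7b +180.451ms=2/7b
8) 2165.414ms=24/7b +360.902ms=4/7b
Σ=4b of 4 (95bpm 2/4) — PASS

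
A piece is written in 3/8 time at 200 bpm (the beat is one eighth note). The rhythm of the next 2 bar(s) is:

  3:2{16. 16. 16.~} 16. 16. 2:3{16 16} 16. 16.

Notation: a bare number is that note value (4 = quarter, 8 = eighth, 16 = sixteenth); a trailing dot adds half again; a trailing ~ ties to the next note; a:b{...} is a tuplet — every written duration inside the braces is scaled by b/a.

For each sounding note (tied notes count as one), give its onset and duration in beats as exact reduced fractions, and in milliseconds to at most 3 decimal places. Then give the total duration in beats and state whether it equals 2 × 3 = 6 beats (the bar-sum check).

1) 0.0ms=0b +150.0ms=1/2b
2) 150.0ms=1/2b +150.0ms=1/2b
3) 300.0ms=1b +375.0ms=5/4b
4) 675.0ms=9/4b +225.0ms=3/4b
5) 900.0ms=3b +225.0ms=3/4b
6) 1125.0ms=15/4b +225.0ms=3/4b
7) 1350.0ms=9/2b +225.0ms=3/4b
8) 1575.0ms=21/4b +225.0ms=3/4b
Σ=6b of 6 (200bpm 3/8) — PASS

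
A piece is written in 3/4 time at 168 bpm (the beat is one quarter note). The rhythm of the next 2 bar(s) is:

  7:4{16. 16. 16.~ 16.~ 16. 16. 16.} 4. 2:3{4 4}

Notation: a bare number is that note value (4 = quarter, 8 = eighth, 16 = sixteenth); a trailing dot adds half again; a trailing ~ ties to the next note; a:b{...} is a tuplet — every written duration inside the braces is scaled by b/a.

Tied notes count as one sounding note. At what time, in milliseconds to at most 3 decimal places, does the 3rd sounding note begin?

1. 0.0ms @ 0 + 76.531ms (3/14)
2. 76.531ms @ 3/14 + 76.531ms (3/14)
3. 153.061ms @ 3/7 + 229.592ms (9/14)
4. 382.653ms @ 15/14 + 76.531ms (3/14)
5. 459.184ms @ 9/7 + 76.531ms (3/14)
6. 535.714ms @ 3/2 + 535.714ms (3/2)
7. 1071.429ms @ 3 + 535.714ms (3/2)
8. 1607.143ms @ 9/2 + 535.714ms (3/2)

note 3 onset = 3/7b = 153.061ms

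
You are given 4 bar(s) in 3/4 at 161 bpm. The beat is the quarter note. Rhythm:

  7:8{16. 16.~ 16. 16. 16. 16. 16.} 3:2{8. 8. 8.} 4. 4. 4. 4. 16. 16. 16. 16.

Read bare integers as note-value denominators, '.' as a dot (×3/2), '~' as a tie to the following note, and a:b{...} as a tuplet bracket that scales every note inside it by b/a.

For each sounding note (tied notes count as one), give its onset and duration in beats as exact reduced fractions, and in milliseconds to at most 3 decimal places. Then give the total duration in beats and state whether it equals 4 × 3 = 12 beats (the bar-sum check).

1) 0.0ms=0b +159.716ms=3/7b
2) 159.716ms=3/7b +319.432ms=6/7b
3) 479.148ms=9/7b +159.716ms=3/7b
4) 638.864ms=12/7b +159.716ms=3/7b
5) 798.58ms=15/7b +159.716ms=3/7b
6) 958.296ms=18/7b +159.716ms=3/7b
7) 1118.012ms=3b +186.335ms=1/2b
8) 1304.348ms=7/2b +186.335ms=1/2b
9) 1490.683ms=4b +186.335ms=1/2b
10) 1677.019ms=9/2b +559.006ms=3/2b
11) 2236.025ms=6b +559.006ms=3/2b
12) 2795.031ms=15/2b +559.006ms=3/2b
13) 3354.037ms=9b +559.006ms=3/2b
14) 3913.043ms=21/2b +139.752ms=3/8b
15) 4052.795ms=87/8b +139.752ms=3/8b
16) 4192.547ms=45/4b +139.752ms=3/8b
17) 4332.298ms=93/8b +139.752ms=3/8b
Σ=12b of 12 (161bpm 3/4) — PASS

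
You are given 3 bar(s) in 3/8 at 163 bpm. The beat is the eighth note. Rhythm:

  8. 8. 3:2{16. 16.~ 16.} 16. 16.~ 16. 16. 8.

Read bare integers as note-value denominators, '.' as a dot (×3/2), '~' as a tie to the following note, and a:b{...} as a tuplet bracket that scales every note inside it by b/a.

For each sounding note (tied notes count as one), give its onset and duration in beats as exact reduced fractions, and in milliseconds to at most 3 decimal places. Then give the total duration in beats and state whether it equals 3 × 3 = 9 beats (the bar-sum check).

1) 0.0ms=0b +552.147ms=3/2b
2) 552.147ms=3/2b +552.147ms=3/2b
3) 1104.294ms=3b +184.049ms=1/2b
4) 1288.344ms=7/2b +368.098ms=1b
5) 1656.442ms=9/2b +276.074ms=3/4b
6) 1932.515ms=21/4b +552.147ms=3/2b
7) 2484.663ms=27/4b +276.074ms=3/4b
8) 2760.736ms=15/2b +552.147ms=3/2b
Σ=9b of 9 (163bpm 3/8) — PASS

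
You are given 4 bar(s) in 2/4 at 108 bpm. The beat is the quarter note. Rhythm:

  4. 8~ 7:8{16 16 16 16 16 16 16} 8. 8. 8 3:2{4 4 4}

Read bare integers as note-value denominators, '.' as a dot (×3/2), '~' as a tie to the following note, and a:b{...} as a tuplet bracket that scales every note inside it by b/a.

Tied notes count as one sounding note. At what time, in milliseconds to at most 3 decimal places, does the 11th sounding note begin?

note 11 onset = 11/2b = 3055.556ms

1. 0.0ms @ 0 + 833.333ms (3/2)
2. 833.333ms @ 3/2 + 436.508ms (11/14)
3. 1269.841ms @ 16/7 + 158.73ms (2/7)
4. 1428.571ms @ 18/7 + 158.73ms (2/7)
5. 1587.302ms @ 20/7 + 158.73ms (2/7)
6. 1746.032ms @ 22/7 + 158.73ms (2/7)
7. 1904.762ms @ 24/7 + 158.73ms (2/7)
8. 2063.492ms @ 26/7 + 158.73ms (2/7)
9. 2222.222ms @ 4 + 416.667ms (3/4)
10. 2638.889ms @ 19/4 + 416.667ms (3/4)
11. 3055.556ms @ 11/2 + 277.778ms (1/2)
12. 3333.333ms @ 6 + 370.37ms (2/3)
13. 3703.704ms @ 20/3 + 370.37ms (2/3)
14. 4074.074ms @ 22/3 + 370.37ms (2/3)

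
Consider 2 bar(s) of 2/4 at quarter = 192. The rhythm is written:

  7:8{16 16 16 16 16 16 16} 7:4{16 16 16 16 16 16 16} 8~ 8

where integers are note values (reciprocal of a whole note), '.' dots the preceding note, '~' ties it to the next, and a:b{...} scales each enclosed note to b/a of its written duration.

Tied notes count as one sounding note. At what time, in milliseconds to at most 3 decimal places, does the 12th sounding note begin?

1. 0.0ms @ 0 + 89.286ms (2/7)
2. 89.286ms @ 2/7 + 89.286ms (2/7)
3. 178.571ms @ 4/7 + 89.286ms (2/7)
4. 267.857ms @ 6/7 + 89.286ms (2/7)
5. 357.143ms @ 8/7 + 89.286ms (2/7)
6. 446.429ms @ 10/7 + 89.286ms (2/7)
7. 535.714ms @ 12/7 + 89.286ms (2/7)
8. 625.0ms @ 2 + 44.643ms (1/7)
9. 669.643ms @ 15/7 + 44.643ms (1/7)
10. 714.286ms @ 16/7 + 44.643ms (1/7)
11. 758.929ms @ 17/7 + 44.643ms (1/7)
12. 803.571ms @ 18/7 + 44.643ms (1/7)
13. 848.214ms @ 19/7 + 44.643ms (1/7)
14. 892.857ms @ 20/7 + 44.643ms (1/7)
15. 937.5ms @ 3 + 312.5ms (1)

note 12 onset = 18/7b = 803.571ms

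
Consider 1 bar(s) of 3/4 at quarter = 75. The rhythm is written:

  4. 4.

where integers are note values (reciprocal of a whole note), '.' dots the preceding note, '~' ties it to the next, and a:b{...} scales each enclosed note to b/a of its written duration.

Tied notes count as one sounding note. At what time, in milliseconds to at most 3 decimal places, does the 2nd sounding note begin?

note 2 onset = 3/2b = 1200.0ms

1. 0.0ms @ 0 + 1200.0ms (3/2)
2. 1200.0ms @ 3/2 + 1200.0ms (3/2)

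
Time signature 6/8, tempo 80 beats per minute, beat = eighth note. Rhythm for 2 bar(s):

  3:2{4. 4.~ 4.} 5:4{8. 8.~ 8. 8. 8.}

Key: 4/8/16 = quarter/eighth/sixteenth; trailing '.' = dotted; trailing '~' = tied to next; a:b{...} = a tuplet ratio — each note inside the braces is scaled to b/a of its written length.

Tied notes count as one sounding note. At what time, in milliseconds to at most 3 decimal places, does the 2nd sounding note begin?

note 2 onset = 2b = 1500.0ms

1. 0.0ms @ 0 + 1500.0ms (2)
2. 1500.0ms @ 2 + 3000.0ms (4)
3. 4500.0ms @ 6 + 900.0ms (6/5)
4. 5400.0ms @ 36/5 + 1800.0ms (12/5)
5. 7200.0ms @ 48/5 + 900.0ms (6/5)
6. 8100.0ms @ 54/5 + 900.0ms (6/5)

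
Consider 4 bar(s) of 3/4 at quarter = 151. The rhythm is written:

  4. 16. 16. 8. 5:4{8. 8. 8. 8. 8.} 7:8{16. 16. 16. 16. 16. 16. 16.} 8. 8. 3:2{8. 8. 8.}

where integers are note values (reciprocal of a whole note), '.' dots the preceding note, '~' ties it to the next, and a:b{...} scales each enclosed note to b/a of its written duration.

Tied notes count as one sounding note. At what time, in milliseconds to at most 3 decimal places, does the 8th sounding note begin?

1. 0.0ms @ 0 + 596.026ms (3/2)
2. 596.026ms @ 3/2 + 149.007ms (3/8)
3. 745.033ms @ 15/8 + 149.007ms (3/8)
4. 894.04ms @ 9/4 + 298.013ms (3/4)
5. 1192.053ms @ 3 + 238.411ms (3/5)
6. 1430.464ms @ 18/5 + 238.411ms (3/5)
7. 1668.874ms @ 21/5 + 238.411ms (3/5)
8. 1907.285ms @ 24/5 + 238.411ms (3/5)
9. 2145.695ms @ 27/5 + 238.411ms (3/5)
10. 2384.106ms @ 6 + 170.293ms (3/7)
11. 2554.399ms @ 45/7 + 170.293ms (3/7)
12. 2724.693ms @ 48/7 + 170.293ms (3/7)
13. 2894.986ms @ 51/7 + 170.293ms (3/7)
14. 3065.279ms @ 54/7 + 170.293ms (3/7)
15. 3235.572ms @ 57/7 + 170.293ms (3/7)
16. 3405.866ms @ 60/7 + 170.293ms (3/7)
17. 3576.159ms @ 9 + 298.013ms (3/4)
18. 3874.172ms @ 39/4 + 298.013ms (3/4)
19. 4172.185ms @ 21/2 + 198.675ms (1/2)
20. 4370.861ms @ 11 + 198.675ms (1/2)
21. 4569.536ms @ 23/2 + 198.675ms (1/2)

note 8 onset = 24/5b = 1907.285ms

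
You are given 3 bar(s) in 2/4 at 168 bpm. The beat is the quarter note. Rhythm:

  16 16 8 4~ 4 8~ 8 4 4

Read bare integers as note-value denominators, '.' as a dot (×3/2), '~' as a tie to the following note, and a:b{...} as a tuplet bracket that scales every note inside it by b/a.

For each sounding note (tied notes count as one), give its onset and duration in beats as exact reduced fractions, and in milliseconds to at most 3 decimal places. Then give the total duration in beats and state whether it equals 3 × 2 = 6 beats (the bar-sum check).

1) 0.0ms=0b +89.286ms=1/4b
2) 89.286ms=1/4b +89.286ms=1/4b
3) 178.571ms=1/2b +178.571ms=1/2b
4) 357.143ms=1b +714.286ms=2b
5) 1071.429ms=3b +357.143ms=1b
6) 1428.571ms=4b +357.143ms=1b
7) 1785.714ms=5b +357.143ms=1b
Σ=6b of 6 (168bpm 2/4) — PASS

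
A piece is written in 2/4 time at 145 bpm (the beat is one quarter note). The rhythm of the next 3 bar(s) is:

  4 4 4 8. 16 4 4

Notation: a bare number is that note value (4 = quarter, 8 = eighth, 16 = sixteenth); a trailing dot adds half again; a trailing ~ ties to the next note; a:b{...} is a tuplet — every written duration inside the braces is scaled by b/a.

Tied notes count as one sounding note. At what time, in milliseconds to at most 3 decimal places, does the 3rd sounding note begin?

1. 0.0ms @ 0 + 413.793ms (1)
2. 413.793ms @ 1 + 413.793ms (1)
3. 827.586ms @ 2 + 413.793ms (1)
4. 1241.379ms @ 3 + 310.345ms (3/4)
5. 1551.724ms @ 15/4 + 103.448ms (1/4)
6. 1655.172ms @ 4 + 413.793ms (1)
7. 2068.966ms @ 5 + 413.793ms (1)

note 3 onset = 2b = 827.586ms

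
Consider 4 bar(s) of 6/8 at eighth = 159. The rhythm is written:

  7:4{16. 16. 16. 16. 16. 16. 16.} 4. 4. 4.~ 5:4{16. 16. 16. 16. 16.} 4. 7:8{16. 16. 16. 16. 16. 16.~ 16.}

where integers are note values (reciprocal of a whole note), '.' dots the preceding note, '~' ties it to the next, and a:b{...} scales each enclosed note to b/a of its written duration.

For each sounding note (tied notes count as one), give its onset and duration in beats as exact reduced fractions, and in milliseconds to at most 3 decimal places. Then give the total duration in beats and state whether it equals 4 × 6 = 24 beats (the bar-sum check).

1) 0.0ms=0b +161.725ms=3/7b
2) 161.725ms=3/7b +161.725ms=3/7b
3) 323.45ms=6/7b +161.725ms=3/7b
4) 485.175ms=9/7b +161.725ms=3/7b
5) 646.9ms=12/7b +161.725ms=3/7b
6) 808.625ms=15/7b +161.725ms=3/7b
7) 970.35ms=18/7b +161.725ms=3/7b
8) 1132.075ms=3b +1132.075ms=3b
9) 2264.151ms=6b +1132.075ms=3b
10) 3396.226ms=9b +1358.491ms=18/5b
11) 4754.717ms=63/5b +226.415ms=3/5b
12) 4981.132ms=66/5b +226.415ms=3/5b
13) 5207.547ms=69/5b +226.415ms=3/5b
14) 5433.962ms=72/5b +226.415ms=3/5b
15) 5660.377ms=15b +1132.075ms=3b
16) 6792.453ms=18b +323.45ms=6/7b
17) 7115.903ms=132/7b +323.45ms=6/7b
18) 7439.353ms=138/7b +323.45ms=6/7b
19) 7762.803ms=144/7b +323.45ms=6/7b
20) 8086.253ms=150/7b +323.45ms=6/7b
21) 8409.704ms=156/7b +646.9ms=12/7b
Σ=24b of 24 (159bpm 6/8) — PASS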